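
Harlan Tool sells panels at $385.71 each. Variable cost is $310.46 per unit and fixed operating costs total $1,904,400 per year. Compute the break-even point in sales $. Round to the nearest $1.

CM per unit = $385.71 − $310.46 = $75.25; CM ratio = $75.25 / $385.71 = 0.1951.
Break-even revenue = fixed costs × price ÷ CM = $1,904,400 × $385.71 ÷ $75.25 = $9,761,410.

$9,761,410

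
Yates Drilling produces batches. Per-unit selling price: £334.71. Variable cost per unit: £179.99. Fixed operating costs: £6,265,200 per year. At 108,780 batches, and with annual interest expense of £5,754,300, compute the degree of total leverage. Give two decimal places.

Total contribution margin = 108,780 × £154.72 = £16,830,441.60.
EBIT = £16,830,441.60 − £6,265,200 = £10,565,241.60. Interest = £5,754,300.00, so EBIT − I = £4,810,941.60.
DCL = contribution ÷ (EBIT − I) = £16,830,441.60 ÷ £4,810,941.60 = 3.4984.

3.50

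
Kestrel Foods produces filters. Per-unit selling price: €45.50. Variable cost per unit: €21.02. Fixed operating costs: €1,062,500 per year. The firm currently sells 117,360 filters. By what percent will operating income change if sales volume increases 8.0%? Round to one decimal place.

+12.7%

Contribution at this volume is 117,360 × €24.48 = €2,872,972.80.
Operating income = contribution − fixed costs = €2,872,972.80 − €1,062,500 = €1,810,472.80.
So DOL = total CM / EBIT = €2,872,972.80 / €1,810,472.80 = 1.5869.
So EBIT moves 1.5869 × (+8.0%) = +12.7%.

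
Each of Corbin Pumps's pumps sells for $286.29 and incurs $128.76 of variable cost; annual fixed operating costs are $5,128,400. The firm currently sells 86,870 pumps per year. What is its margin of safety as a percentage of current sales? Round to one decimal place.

62.5%

Contribution margin per unit = $286.29 − $128.76 = $157.53. Break-even units = $5,128,400 ÷ $157.53 = 32,555.07; break-even revenue = 32,555.07 × $286.29 = $9,320,190.67.
Current sales = 86,870 × $286.29 = $24,870,012.30.
Margin of safety = ($24,870,012.30 − $9,320,190.67) ÷ $24,870,012.30 = 62.5%.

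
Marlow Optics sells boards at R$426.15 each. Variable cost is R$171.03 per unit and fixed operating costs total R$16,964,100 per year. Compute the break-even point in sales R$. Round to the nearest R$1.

CM per unit = R$426.15 − R$171.03 = R$255.12; CM ratio = R$255.12 / R$426.15 = 0.5987.
Break-even sales = FC ÷ CM ratio = R$16,964,100 × R$426.15 / R$255.12 = R$28,336,670.

R$28,336,670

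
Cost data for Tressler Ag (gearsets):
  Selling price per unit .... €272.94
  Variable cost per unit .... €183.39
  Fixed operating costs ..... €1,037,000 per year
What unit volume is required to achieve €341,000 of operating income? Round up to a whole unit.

Unit CM = price − variable cost = €272.94 − €183.39 = €89.55.
Units = (FC + target) / CM = (€1,037,000 + €341,000) / €89.55 = 15,388.05, so 15,389 gearsets.

15,389 gearsets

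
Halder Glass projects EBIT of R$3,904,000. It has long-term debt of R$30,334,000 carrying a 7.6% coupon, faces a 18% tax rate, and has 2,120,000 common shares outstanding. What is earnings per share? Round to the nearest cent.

R$0.62

Interest = R$2,305,384.00, so EBT = R$3,904,000 − R$2,305,384.00 = R$1,598,616.00.
Net income = R$1,598,616.00 × (1 − 0.18) = R$1,310,865.12.
EPS = R$1,310,865.12 ÷ 2,120,000 = R$0.62.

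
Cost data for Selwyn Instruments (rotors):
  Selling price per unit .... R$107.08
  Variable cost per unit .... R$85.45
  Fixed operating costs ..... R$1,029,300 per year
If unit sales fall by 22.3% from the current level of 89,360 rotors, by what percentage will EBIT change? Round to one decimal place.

-47.7%

Contribution at this volume is 89,360 × R$21.63 = R$1,932,856.80.
EBIT = R$1,932,856.80 − R$1,029,300 = R$903,556.80.
Degree of operating leverage = R$1,932,856.80 / R$903,556.80 = 2.1392.
So EBIT moves 2.1392 × (-22.3%) = -47.7%.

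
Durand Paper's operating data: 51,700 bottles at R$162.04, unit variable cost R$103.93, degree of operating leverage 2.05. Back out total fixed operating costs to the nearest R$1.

Contribution at this volume is 51,700 × R$58.11 = R$3,004,287.00.
Since DOL = CM ÷ EBIT, EBIT = R$3,004,287.00 ÷ 2.05 = R$1,465,505.85.
And FC = contribution − EBIT = R$3,004,287.00 − R$1,465,505.85 = R$1,538,781.

R$1,538,781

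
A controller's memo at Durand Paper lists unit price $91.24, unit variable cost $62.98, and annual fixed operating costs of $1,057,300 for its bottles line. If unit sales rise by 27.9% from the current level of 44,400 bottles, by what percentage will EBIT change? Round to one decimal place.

+177.3%

At 44,400 units, contribution = 44,400 × $28.26 = $1,254,744.00.
Operating income = contribution − fixed costs = $1,254,744.00 − $1,057,300 = $197,444.00.
Degree of operating leverage = $1,254,744.00 / $197,444.00 = 6.3549.
So EBIT moves 6.3549 × (+27.9%) = +177.3%.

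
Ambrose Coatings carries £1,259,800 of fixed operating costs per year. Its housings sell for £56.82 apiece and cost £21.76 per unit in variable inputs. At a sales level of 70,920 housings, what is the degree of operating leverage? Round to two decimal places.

2.03

At 70,920 units, contribution = 70,920 × £35.06 = £2,486,455.20.
Operating income = contribution − fixed costs = £2,486,455.20 − £1,259,800 = £1,226,655.20.
So DOL = total CM / EBIT = £2,486,455.20 / £1,226,655.20 = 2.0270.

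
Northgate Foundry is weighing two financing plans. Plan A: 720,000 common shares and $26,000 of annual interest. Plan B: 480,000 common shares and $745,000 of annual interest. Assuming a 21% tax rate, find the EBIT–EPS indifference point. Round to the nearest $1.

At indifference, (EBIT − 26,000)(1 − t)/720,000 = (EBIT − 745,000)(1 − t)/480,000.
The (1 − t) factor cancels: (EBIT − 26,000) × 480,000 = (EBIT − 745,000) × 720,000.
EBIT × (720,000 − 480,000) = 745,000 × 720,000 − 26,000 × 480,000 = 523,920,000,000, so EBIT = 523,920,000,000 ÷ 240,000 = 2,183,000.00.

$2,183,000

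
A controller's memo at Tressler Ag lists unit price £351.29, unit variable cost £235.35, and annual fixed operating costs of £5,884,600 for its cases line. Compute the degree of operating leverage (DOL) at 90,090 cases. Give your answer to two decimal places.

At 90,090 units, contribution = 90,090 × £115.94 = £10,445,034.60.
Subtracting fixed costs: EBIT = £10,445,034.60 − £5,884,600 = £4,560,434.60.
So DOL = total CM / EBIT = £10,445,034.60 / £4,560,434.60 = 2.2904.

2.29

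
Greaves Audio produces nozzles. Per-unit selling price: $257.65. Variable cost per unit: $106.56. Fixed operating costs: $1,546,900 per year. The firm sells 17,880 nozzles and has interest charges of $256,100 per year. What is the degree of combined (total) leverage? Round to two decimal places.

At 17,880 units, contribution = 17,880 × $151.09 = $2,701,489.20.
Subtracting fixed costs: EBIT = $2,701,489.20 − $1,546,900 = $1,154,589.20. Interest = $256,100.00.
DOL = $2,701,489.20 ÷ $1,154,589.20 = 2.3398; DFL = $1,154,589.20 ÷ $898,489.20 = 1.2850.
DCL = DOL × DFL = 2.3398 × 1.2850 = 3.0066.

3.01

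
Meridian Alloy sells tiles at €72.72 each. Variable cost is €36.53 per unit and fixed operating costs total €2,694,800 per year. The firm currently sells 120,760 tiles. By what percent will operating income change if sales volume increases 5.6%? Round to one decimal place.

At 120,760 units, contribution = 120,760 × €36.19 = €4,370,304.40.
Subtracting fixed costs: EBIT = €4,370,304.40 − €2,694,800 = €1,675,504.40.
Degree of operating leverage = €4,370,304.40 / €1,675,504.40 = 2.6084.
%ΔEBIT = DOL × %ΔSales = 2.6084 × +5.6% = +14.6%.

+14.6%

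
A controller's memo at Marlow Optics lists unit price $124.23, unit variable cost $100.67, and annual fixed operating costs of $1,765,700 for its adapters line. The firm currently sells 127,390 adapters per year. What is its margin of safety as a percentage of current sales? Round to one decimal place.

Each unit contributes $124.23 − $100.67 = $23.56. Break-even units = $1,765,700 ÷ $23.56 = 74,944.82; break-even revenue = 74,944.82 × $124.23 = $9,310,395.20.
Current sales = 127,390 × $124.23 = $15,825,659.70.
Margin of safety = ($15,825,659.70 − $9,310,395.20) ÷ $15,825,659.70 = 41.2%.

41.2%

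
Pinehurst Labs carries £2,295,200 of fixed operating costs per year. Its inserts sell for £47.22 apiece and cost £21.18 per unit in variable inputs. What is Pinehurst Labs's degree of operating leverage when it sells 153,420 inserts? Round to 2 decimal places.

2.35

At 153,420 units, contribution = 153,420 × £26.04 = £3,995,056.80.
EBIT = £3,995,056.80 − £2,295,200 = £1,699,856.80.
So DOL = total CM / EBIT = £3,995,056.80 / £1,699,856.80 = 2.3502.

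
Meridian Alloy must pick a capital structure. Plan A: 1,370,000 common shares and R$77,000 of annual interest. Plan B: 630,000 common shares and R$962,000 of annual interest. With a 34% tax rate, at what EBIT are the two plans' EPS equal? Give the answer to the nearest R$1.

R$1,715,446

At indifference, (EBIT − 77,000)(1 − t)/1,370,000 = (EBIT − 962,000)(1 − t)/630,000.
Cancelling (1 − t) and cross-multiplying: 630,000·(EBIT − 77,000) = 1,370,000·(EBIT − 962,000).
EBIT × (1,370,000 − 630,000) = 962,000 × 1,370,000 − 77,000 × 630,000 = 1,269,430,000,000, so EBIT = 1,269,430,000,000 ÷ 740,000 = 1,715,445.95.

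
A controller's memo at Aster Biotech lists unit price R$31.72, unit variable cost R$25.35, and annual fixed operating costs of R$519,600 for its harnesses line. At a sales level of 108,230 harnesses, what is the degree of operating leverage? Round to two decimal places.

Total contribution margin = 108,230 × R$6.37 = R$689,425.10.
Operating income = contribution − fixed costs = R$689,425.10 − R$519,600 = R$169,825.10.
DOL = contribution ÷ EBIT = R$689,425.10 ÷ R$169,825.10 = 4.0596.

4.06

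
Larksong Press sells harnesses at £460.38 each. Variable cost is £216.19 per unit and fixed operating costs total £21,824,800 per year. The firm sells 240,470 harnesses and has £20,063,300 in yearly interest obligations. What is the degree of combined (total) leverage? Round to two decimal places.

3.49

At 240,470 units, contribution = 240,470 × £244.19 = £58,720,369.30.
Operating income = contribution − fixed costs = £58,720,369.30 − £21,824,800 = £36,895,569.30. Interest = £20,063,300.00, so EBIT − I = £16,832,269.30.
Degree of total leverage = total CM / (EBIT − interest) = £58,720,369.30 / £16,832,269.30 = 3.4886.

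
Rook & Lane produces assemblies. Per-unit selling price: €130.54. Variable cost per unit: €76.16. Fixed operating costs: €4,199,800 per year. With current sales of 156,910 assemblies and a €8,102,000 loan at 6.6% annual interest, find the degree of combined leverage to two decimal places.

Contribution at this volume is 156,910 × €54.38 = €8,532,765.80.
EBIT = €8,532,765.80 − €4,199,800 = €4,332,965.80. Interest = €534,732.00.
DOL = €8,532,765.80 ÷ €4,332,965.80 = 1.9693; DFL = €4,332,965.80 ÷ €3,798,233.80 = 1.1408.
Combined leverage = 1.9693 × 1.1408 = 2.2466.

2.25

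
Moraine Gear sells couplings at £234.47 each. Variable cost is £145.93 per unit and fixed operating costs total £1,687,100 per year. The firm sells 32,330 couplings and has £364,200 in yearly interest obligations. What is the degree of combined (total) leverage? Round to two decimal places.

Total contribution margin = 32,330 × £88.54 = £2,862,498.20.
Subtracting fixed costs: EBIT = £2,862,498.20 − £1,687,100 = £1,175,398.20. Interest = £364,200.00, so EBIT − I = £811,198.20.
DCL = contribution ÷ (EBIT − I) = £2,862,498.20 ÷ £811,198.20 = 3.5287.

3.53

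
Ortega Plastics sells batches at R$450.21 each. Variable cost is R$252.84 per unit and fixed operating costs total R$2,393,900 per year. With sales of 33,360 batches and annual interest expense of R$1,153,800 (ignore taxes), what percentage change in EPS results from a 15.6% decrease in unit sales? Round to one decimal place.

-33.8%

Total contribution margin = 33,360 × R$197.37 = R$6,584,263.20.
EBIT = R$6,584,263.20 − R$2,393,900 = R$4,190,363.20.
Interest = R$1,153,800.00, so EBIT − I = R$3,036,563.20.
DCL = total CM / (EBIT − I) = R$6,584,263.20 / R$3,036,563.20 = 2.1683.
EPS therefore changes by 2.1683 × (-15.6%) = -33.8%.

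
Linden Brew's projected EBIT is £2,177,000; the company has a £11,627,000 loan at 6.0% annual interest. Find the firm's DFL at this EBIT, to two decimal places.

1.47

Interest = £697,620.00.
Degree of financial leverage = EBIT / (EBIT − interest) = £2,177,000 / £1,479,380.00 = 1.4716.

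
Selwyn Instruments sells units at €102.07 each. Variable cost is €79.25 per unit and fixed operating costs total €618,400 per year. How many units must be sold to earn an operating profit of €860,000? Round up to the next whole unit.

Unit CM = price − variable cost = €102.07 − €79.25 = €22.82.
Required volume = (fixed costs + target profit) ÷ CM = (€618,400 + €860,000) ÷ €22.82 = 64,785.28, so 64,786 units.

64,786 units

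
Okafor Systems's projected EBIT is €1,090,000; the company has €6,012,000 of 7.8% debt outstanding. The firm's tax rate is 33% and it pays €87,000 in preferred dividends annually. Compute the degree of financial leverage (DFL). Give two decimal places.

Annual interest charges come to €468,936.00.
Preferred dividends grossed up pre-tax: €87,000 / (1 − 0.33) = €129,850.75.
DFL = EBIT ÷ [EBIT − I − D_p/(1−t)] = €1,090,000 ÷ [€1,090,000 − €468,936.00 − €129,850.75] = €1,090,000 ÷ €491,213.25 = 2.2190.

2.22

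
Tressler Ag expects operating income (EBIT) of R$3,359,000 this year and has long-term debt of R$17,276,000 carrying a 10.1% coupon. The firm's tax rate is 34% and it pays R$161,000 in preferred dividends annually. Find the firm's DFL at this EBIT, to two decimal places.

2.45

Interest = R$1,744,876.00.
Preferred dividends grossed up pre-tax: R$161,000 / (1 − 0.34) = R$243,939.39.
DFL = EBIT ÷ [EBIT − I − D_p/(1−t)] = R$3,359,000 ÷ [R$3,359,000 − R$1,744,876.00 − R$243,939.39] = R$3,359,000 ÷ R$1,370,184.61 = 2.4515.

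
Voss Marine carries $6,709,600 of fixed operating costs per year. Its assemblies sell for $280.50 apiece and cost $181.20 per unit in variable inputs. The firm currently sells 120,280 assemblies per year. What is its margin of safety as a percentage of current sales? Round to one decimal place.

43.8%

Unit CM = price − variable cost = $280.50 − $181.20 = $99.30. Break-even units = $6,709,600 ÷ $99.30 = 67,568.98; break-even revenue = 67,568.98 × $280.50 = $18,953,099.70.
Actual sales revenue = 120,280 × $280.50 = $33,738,540.00.
Margin of safety = ($33,738,540.00 − $18,953,099.70) ÷ $33,738,540.00 = 43.8%.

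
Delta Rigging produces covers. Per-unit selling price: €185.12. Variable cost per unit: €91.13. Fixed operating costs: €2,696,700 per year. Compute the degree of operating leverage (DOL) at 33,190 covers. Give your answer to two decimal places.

At 33,190 units, contribution = 33,190 × €93.99 = €3,119,528.10.
EBIT = €3,119,528.10 − €2,696,700 = €422,828.10.
DOL = contribution ÷ EBIT = €3,119,528.10 ÷ €422,828.10 = 7.3778.

7.38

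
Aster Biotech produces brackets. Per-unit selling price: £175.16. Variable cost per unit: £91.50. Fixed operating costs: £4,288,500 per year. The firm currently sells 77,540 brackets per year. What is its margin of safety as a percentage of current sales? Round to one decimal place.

33.9%

Unit CM = price − variable cost = £175.16 − £91.50 = £83.66. Break-even units = £4,288,500 ÷ £83.66 = 51,261.06; break-even revenue = 51,261.06 × £175.16 = £8,978,886.68.
Current sales = 77,540 × £175.16 = £13,581,906.40.
Margin of safety = (£13,581,906.40 − £8,978,886.68) ÷ £13,581,906.40 = 33.9%.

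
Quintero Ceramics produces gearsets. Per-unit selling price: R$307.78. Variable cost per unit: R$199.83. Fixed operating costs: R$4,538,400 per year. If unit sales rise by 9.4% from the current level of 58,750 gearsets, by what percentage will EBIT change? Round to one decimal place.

At 58,750 units, contribution = 58,750 × R$107.95 = R$6,342,062.50.
Subtracting fixed costs: EBIT = R$6,342,062.50 − R$4,538,400 = R$1,803,662.50.
So DOL = total CM / EBIT = R$6,342,062.50 / R$1,803,662.50 = 3.5162.
%ΔEBIT = DOL × %ΔSales = 3.5162 × +9.4% = +33.1%.

+33.1%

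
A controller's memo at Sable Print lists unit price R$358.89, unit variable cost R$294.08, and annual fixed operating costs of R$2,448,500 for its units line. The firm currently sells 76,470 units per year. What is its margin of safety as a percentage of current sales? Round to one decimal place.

Each unit contributes R$358.89 − R$294.08 = R$64.81. Break-even units = R$2,448,500 ÷ R$64.81 = 37,779.66; break-even revenue = 37,779.66 × R$358.89 = R$13,558,743.48.
Current sales = 76,470 × R$358.89 = R$27,444,318.30.
Margin of safety = (R$27,444,318.30 − R$13,558,743.48) ÷ R$27,444,318.30 = 50.6%.

50.6%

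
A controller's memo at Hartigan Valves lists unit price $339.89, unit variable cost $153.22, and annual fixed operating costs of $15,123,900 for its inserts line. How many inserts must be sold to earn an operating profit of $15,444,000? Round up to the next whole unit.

Unit CM = price − variable cost = $339.89 − $153.22 = $186.67.
Required volume = (fixed costs + target profit) ÷ CM = ($15,123,900 + $15,444,000) ÷ $186.67 = 163,753.68, so 163,754 inserts.

163,754 inserts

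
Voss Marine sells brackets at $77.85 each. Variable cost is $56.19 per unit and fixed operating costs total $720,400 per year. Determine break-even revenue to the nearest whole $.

Contribution margin per unit = $77.85 − $56.19 = $21.66, a CM ratio of $21.66 ÷ $77.85 = 0.2782.
Break-even sales = FC ÷ CM ratio = $720,400 × $77.85 / $21.66 = $2,589,249.

$2,589,249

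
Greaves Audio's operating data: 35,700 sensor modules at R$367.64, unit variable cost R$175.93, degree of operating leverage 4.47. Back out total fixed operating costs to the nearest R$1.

R$5,312,940

Contribution at this volume is 35,700 × R$191.71 = R$6,844,047.00.
Since DOL = CM ÷ EBIT, EBIT = R$6,844,047.00 ÷ 4.47 = R$1,531,106.71.
And FC = contribution − EBIT = R$6,844,047.00 − R$1,531,106.71 = R$5,312,940.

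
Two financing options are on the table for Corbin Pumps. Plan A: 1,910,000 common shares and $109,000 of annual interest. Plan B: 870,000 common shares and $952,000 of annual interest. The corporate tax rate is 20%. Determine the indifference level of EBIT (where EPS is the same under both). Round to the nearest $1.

Set EPS_A = EPS_B: (EBIT − $109,000)(1 − 0.20) ÷ 1,910,000 = (EBIT − $952,000)(1 − 0.20) ÷ 870,000.
Cancelling (1 − t) and cross-multiplying: 870,000·(EBIT − 109,000) = 1,910,000·(EBIT − 952,000).
EBIT × (1,910,000 − 870,000) = 952,000 × 1,910,000 − 109,000 × 870,000 = 1,723,490,000,000, so EBIT = 1,723,490,000,000 ÷ 1,040,000 = 1,657,201.92.

$1,657,202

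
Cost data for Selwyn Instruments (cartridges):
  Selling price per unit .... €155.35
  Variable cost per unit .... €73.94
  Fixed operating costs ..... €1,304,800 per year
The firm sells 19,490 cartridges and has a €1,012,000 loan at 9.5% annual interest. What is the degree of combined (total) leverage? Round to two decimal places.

8.54

Total contribution margin = 19,490 × €81.41 = €1,586,680.90.
Operating income = contribution − fixed costs = €1,586,680.90 − €1,304,800 = €281,880.90. Interest = €96,140.00.
DOL = €1,586,680.90 ÷ €281,880.90 = 5.6289; DFL = €281,880.90 ÷ €185,740.90 = 1.5176.
Combined leverage = 5.6289 × 1.5176 = 8.5424.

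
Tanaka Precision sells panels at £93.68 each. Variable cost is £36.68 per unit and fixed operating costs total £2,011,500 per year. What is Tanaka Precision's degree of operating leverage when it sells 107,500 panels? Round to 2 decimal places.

At 107,500 units, contribution = 107,500 × £57.00 = £6,127,500.00.
Operating income = contribution − fixed costs = £6,127,500.00 − £2,011,500 = £4,116,000.00.
So DOL = total CM / EBIT = £6,127,500.00 / £4,116,000.00 = 1.4887.

1.49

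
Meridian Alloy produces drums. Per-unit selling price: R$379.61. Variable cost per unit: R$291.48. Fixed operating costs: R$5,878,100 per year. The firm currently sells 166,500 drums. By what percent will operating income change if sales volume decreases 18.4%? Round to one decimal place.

-30.7%

At 166,500 units, contribution = 166,500 × R$88.13 = R$14,673,645.00.
Operating income = contribution − fixed costs = R$14,673,645.00 − R$5,878,100 = R$8,795,545.00.
So DOL = total CM / EBIT = R$14,673,645.00 / R$8,795,545.00 = 1.6683.
Operating income changes by 1.6683 × -18.4% = -30.7%.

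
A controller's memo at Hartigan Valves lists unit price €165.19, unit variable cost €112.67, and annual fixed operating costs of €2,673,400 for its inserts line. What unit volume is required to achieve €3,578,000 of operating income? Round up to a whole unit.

119,029 inserts

Unit CM = price − variable cost = €165.19 − €112.67 = €52.52.
Required volume = (fixed costs + target profit) ÷ CM = (€2,673,400 + €3,578,000) ÷ €52.52 = 119,028.94, so 119,029 inserts.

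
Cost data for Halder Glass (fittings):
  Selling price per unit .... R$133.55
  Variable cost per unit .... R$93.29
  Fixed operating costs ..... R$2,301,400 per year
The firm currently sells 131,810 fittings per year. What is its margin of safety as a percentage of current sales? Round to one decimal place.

Contribution margin per unit = R$133.55 − R$93.29 = R$40.26. Break-even units = R$2,301,400 ÷ R$40.26 = 57,163.44; break-even revenue = 57,163.44 × R$133.55 = R$7,634,177.10.
Actual sales revenue = 131,810 × R$133.55 = R$17,603,225.50.
Margin of safety = (R$17,603,225.50 − R$7,634,177.10) ÷ R$17,603,225.50 = 56.6%.

56.6%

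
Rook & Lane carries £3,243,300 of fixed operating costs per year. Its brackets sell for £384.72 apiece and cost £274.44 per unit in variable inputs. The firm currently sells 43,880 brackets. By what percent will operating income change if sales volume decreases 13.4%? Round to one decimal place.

Contribution at this volume is 43,880 × £110.28 = £4,839,086.40.
EBIT = £4,839,086.40 − £3,243,300 = £1,595,786.40.
Degree of operating leverage = £4,839,086.40 / £1,595,786.40 = 3.0324.
%ΔEBIT = DOL × %ΔSales = 3.0324 × -13.4% = -40.6%.

-40.6%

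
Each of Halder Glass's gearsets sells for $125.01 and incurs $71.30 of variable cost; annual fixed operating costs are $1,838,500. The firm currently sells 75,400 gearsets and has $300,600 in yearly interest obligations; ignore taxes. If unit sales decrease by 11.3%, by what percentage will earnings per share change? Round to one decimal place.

Contribution at this volume is 75,400 × $53.71 = $4,049,734.00.
Subtracting fixed costs: EBIT = $4,049,734.00 − $1,838,500 = $2,211,234.00.
After interest of $300,600.00, pre-tax earnings = $1,910,634.00.
DCL = total CM / (EBIT − I) = $4,049,734.00 / $1,910,634.00 = 2.1196.
EPS therefore changes by 2.1196 × (-11.3%) = -24.0%.

-24.0%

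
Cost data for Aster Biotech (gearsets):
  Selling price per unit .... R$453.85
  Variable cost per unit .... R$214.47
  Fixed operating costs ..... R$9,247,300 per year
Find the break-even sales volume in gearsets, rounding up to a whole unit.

Contribution margin per unit = R$453.85 − R$214.47 = R$239.38.
Break-even Q = R$9,247,300 / R$239.38 = 38,630.21 → 38,631 gearsets.

38,631 gearsets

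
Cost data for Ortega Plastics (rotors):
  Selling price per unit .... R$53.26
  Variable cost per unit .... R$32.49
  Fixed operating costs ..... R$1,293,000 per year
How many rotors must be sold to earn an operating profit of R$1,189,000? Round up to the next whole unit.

119,500 rotors

Unit CM = price − variable cost = R$53.26 − R$32.49 = R$20.77.
Need Q such that Q × R$20.77 − R$1,293,000 = R$1,189,000, i.e. Q = R$2,482,000 / R$20.77 = 119,499.28 → 119,500.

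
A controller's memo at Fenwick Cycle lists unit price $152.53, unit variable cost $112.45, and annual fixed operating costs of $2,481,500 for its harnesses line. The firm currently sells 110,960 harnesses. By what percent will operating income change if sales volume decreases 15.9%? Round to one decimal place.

At 110,960 units, contribution = 110,960 × $40.08 = $4,447,276.80.
Operating income = contribution − fixed costs = $4,447,276.80 − $2,481,500 = $1,965,776.80.
Degree of operating leverage = $4,447,276.80 / $1,965,776.80 = 2.2624.
Operating income changes by 2.2624 × -15.9% = -36.0%.

-36.0%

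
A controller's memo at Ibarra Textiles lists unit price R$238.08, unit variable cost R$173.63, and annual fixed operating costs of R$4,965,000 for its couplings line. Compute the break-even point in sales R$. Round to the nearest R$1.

Contribution margin per unit = R$238.08 − R$173.63 = R$64.45, a CM ratio of R$64.45 ÷ R$238.08 = 0.2707.
Break-even sales = FC ÷ CM ratio = R$4,965,000 × R$238.08 / R$64.45 = R$18,340,841.

R$18,340,841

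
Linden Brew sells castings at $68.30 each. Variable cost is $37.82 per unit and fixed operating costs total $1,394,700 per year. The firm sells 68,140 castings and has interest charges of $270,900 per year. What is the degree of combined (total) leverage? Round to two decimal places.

Contribution at this volume is 68,140 × $30.48 = $2,076,907.20.
EBIT = $2,076,907.20 − $1,394,700 = $682,207.20. Interest = $270,900.00, so EBIT − I = $411,307.20.
Degree of total leverage = total CM / (EBIT − interest) = $2,076,907.20 / $411,307.20 = 5.0495.

5.05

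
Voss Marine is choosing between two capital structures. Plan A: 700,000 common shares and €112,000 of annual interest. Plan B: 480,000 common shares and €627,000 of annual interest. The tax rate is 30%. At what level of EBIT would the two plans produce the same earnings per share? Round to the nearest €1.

€1,750,636

Set EPS_A = EPS_B: (EBIT − €112,000)(1 − 0.30) ÷ 700,000 = (EBIT − €627,000)(1 − 0.30) ÷ 480,000.
The (1 − t) factor cancels: (EBIT − 112,000) × 480,000 = (EBIT − 627,000) × 700,000.
Solving, EBIT = (627,000·700,000 − 112,000·480,000) / (700,000 − 480,000) = 385,140,000,000 / 220,000 = 1,750,636.36.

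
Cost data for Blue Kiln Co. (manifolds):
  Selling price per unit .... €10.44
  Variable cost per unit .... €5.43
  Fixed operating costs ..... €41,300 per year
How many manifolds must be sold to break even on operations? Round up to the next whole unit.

8,244 manifolds

Each unit contributes €10.44 − €5.43 = €5.01.
Units to break even: €41,300 ÷ €5.01 = 8,243.51, rounded up to 8,244.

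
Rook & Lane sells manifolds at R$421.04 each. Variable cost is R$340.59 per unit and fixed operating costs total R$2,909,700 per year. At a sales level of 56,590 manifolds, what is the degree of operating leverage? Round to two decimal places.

At 56,590 units, contribution = 56,590 × R$80.45 = R$4,552,665.50.
Subtracting fixed costs: EBIT = R$4,552,665.50 − R$2,909,700 = R$1,642,965.50.
Degree of operating leverage = R$4,552,665.50 / R$1,642,965.50 = 2.7710.

2.77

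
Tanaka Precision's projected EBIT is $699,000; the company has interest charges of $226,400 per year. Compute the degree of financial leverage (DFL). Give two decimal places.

Interest = $226,400.00.
Degree of financial leverage = EBIT / (EBIT − interest) = $699,000 / $472,600.00 = 1.4791.

1.48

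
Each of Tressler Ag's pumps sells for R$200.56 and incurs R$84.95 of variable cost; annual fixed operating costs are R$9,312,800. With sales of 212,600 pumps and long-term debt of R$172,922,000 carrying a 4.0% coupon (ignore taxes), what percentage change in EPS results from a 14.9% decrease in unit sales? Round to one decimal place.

At 212,600 units, contribution = 212,600 × R$115.61 = R$24,578,686.00.
EBIT = R$24,578,686.00 − R$9,312,800 = R$15,265,886.00.
Interest = R$6,916,880.00, so EBIT − I = R$8,349,006.00.
Degree of combined leverage = contribution ÷ (EBIT − I) = R$24,578,686.00 ÷ R$8,349,006.00 = 2.9439.
%ΔEPS = DCL × %ΔSales = 2.9439 × -14.9% = -43.9%.

-43.9%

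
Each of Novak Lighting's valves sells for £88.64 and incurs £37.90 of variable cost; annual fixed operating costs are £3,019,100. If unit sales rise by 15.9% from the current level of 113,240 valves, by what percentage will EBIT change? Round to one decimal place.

+33.5%

At 113,240 units, contribution = 113,240 × £50.74 = £5,745,797.60.
EBIT = £5,745,797.60 − £3,019,100 = £2,726,697.60.
Degree of operating leverage = £5,745,797.60 / £2,726,697.60 = 2.1072.
%ΔEBIT = DOL × %ΔSales = 2.1072 × +15.9% = +33.5%.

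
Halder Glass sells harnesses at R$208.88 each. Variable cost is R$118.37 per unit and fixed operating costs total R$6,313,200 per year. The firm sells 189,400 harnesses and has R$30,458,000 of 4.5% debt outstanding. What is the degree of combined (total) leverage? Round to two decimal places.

1.81

Contribution at this volume is 189,400 × R$90.51 = R$17,142,594.00.
Subtracting fixed costs: EBIT = R$17,142,594.00 − R$6,313,200 = R$10,829,394.00. Interest = R$1,370,610.00, so EBIT − I = R$9,458,784.00.
Degree of total leverage = total CM / (EBIT − interest) = R$17,142,594.00 / R$9,458,784.00 = 1.8123.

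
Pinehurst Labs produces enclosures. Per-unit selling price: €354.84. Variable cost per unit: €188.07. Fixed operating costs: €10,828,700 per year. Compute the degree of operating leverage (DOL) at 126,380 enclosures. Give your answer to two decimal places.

Total contribution margin = 126,380 × €166.77 = €21,076,392.60.
EBIT = €21,076,392.60 − €10,828,700 = €10,247,692.60.
So DOL = total CM / EBIT = €21,076,392.60 / €10,247,692.60 = 2.0567.

2.06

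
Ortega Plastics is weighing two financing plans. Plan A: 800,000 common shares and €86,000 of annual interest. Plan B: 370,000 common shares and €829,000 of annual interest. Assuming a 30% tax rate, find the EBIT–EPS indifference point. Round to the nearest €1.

€1,468,326

Set EPS_A = EPS_B: (EBIT − €86,000)(1 − 0.30) ÷ 800,000 = (EBIT − €829,000)(1 − 0.30) ÷ 370,000.
Cancelling (1 − t) and cross-multiplying: 370,000·(EBIT − 86,000) = 800,000·(EBIT − 829,000).
Solving, EBIT = (829,000·800,000 − 86,000·370,000) / (800,000 − 370,000) = 631,380,000,000 / 430,000 = 1,468,325.58.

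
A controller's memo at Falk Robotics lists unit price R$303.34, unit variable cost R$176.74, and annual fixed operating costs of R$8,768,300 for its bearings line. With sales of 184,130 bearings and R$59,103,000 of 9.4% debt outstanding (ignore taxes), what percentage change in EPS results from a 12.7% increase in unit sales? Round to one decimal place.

+32.9%

Total contribution margin = 184,130 × R$126.60 = R$23,310,858.00.
EBIT = R$23,310,858.00 − R$8,768,300 = R$14,542,558.00.
Interest = R$5,555,682.00, so EBIT − I = R$8,986,876.00.
DCL = total CM / (EBIT − I) = R$23,310,858.00 / R$8,986,876.00 = 2.5939.
%ΔEPS = DCL × %ΔSales = 2.5939 × +12.7% = +32.9%.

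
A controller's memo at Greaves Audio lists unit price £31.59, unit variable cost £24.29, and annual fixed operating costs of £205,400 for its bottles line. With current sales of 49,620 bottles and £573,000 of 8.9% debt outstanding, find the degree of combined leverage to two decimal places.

At 49,620 units, contribution = 49,620 × £7.30 = £362,226.00.
Subtracting fixed costs: EBIT = £362,226.00 − £205,400 = £156,826.00. Interest = £50,997.00.
DOL = £362,226.00 ÷ £156,826.00 = 2.3097; DFL = £156,826.00 ÷ £105,829.00 = 1.4819.
DCL = DOL × DFL = 2.3097 × 1.4819 = 3.4227.

3.42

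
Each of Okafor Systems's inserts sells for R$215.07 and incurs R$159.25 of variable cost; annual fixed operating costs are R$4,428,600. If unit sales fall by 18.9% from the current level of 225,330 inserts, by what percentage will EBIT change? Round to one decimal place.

-29.2%

Contribution at this volume is 225,330 × R$55.82 = R$12,577,920.60.
Subtracting fixed costs: EBIT = R$12,577,920.60 − R$4,428,600 = R$8,149,320.60.
DOL = contribution ÷ EBIT = R$12,577,920.60 ÷ R$8,149,320.60 = 1.5434.
%ΔEBIT = DOL × %ΔSales = 1.5434 × -18.9% = -29.2%.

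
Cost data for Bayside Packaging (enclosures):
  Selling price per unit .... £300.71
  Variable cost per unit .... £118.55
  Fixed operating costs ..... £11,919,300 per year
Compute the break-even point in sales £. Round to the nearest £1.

£19,676,398

CM per unit = £300.71 − £118.55 = £182.16; CM ratio = £182.16 / £300.71 = 0.6058.
Break-even revenue = fixed costs × price ÷ CM = £11,919,300 × £300.71 ÷ £182.16 = £19,676,398.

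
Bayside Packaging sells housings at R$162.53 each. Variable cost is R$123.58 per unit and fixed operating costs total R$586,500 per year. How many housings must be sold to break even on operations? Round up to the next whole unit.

Contribution margin per unit = R$162.53 − R$123.58 = R$38.95.
Units to break even: R$586,500 ÷ R$38.95 = 15,057.77, rounded up to 15,058.

15,058 housings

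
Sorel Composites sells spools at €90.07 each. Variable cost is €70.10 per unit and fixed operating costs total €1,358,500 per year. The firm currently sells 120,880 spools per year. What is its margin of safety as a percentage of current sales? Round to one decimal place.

43.7%

Unit CM = price − variable cost = €90.07 − €70.10 = €19.97. Break-even units = €1,358,500 ÷ €19.97 = 68,027.04; break-even revenue = 68,027.04 × €90.07 = €6,127,195.54.
Actual sales revenue = 120,880 × €90.07 = €10,887,661.60.
Margin of safety = (€10,887,661.60 − €6,127,195.54) ÷ €10,887,661.60 = 43.7%.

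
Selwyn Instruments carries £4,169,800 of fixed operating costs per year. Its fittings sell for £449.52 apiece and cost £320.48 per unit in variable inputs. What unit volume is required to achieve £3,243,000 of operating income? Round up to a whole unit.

57,446 fittings

Unit CM = price − variable cost = £449.52 − £320.48 = £129.04.
Units = (FC + target) / CM = (£4,169,800 + £3,243,000) / £129.04 = 57,445.75, so 57,446 fittings.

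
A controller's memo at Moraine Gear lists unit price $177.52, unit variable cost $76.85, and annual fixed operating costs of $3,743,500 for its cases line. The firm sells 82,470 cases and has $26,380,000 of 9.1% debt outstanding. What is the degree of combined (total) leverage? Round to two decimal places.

3.85

Contribution at this volume is 82,470 × $100.67 = $8,302,254.90.
EBIT = $8,302,254.90 − $3,743,500 = $4,558,754.90. Interest = $2,400,580.00, so EBIT − I = $2,158,174.90.
DCL = contribution ÷ (EBIT − I) = $8,302,254.90 ÷ $2,158,174.90 = 3.8469.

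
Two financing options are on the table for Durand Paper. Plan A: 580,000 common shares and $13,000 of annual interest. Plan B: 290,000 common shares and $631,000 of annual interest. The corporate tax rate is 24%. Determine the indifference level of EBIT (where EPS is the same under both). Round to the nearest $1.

$1,249,000

Set EPS_A = EPS_B: (EBIT − $13,000)(1 − 0.24) ÷ 580,000 = (EBIT − $631,000)(1 − 0.24) ÷ 290,000.
Cancelling (1 − t) and cross-multiplying: 290,000·(EBIT − 13,000) = 580,000·(EBIT − 631,000).
EBIT × (580,000 − 290,000) = 631,000 × 580,000 − 13,000 × 290,000 = 362,210,000,000, so EBIT = 362,210,000,000 ÷ 290,000 = 1,249,000.00.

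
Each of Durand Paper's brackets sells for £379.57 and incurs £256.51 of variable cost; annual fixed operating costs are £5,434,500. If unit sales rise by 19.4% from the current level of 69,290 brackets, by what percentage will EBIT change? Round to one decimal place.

At 69,290 units, contribution = 69,290 × £123.06 = £8,526,827.40.
Operating income = contribution − fixed costs = £8,526,827.40 − £5,434,500 = £3,092,327.40.
So DOL = total CM / EBIT = £8,526,827.40 / £3,092,327.40 = 2.7574.
%ΔEBIT = DOL × %ΔSales = 2.7574 × +19.4% = +53.5%.

+53.5%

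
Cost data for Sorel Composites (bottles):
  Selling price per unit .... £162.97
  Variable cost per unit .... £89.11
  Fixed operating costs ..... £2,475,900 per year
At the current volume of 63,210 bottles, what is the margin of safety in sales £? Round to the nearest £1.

Unit CM = price − variable cost = £162.97 − £89.11 = £73.86. Break-even units = £2,475,900 ÷ £73.86 = 33,521.53; break-even revenue = 33,521.53 × £162.97 = £5,463,003.29.
Current sales = 63,210 × £162.97 = £10,301,333.70.
Margin of safety = £10,301,333.70 − £5,463,003.29 = £4,838,330.

£4,838,330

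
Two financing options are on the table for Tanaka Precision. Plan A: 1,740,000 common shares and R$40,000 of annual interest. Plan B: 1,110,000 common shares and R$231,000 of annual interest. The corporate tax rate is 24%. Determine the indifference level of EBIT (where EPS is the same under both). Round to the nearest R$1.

R$567,524

At indifference, (EBIT − 40,000)(1 − t)/1,740,000 = (EBIT − 231,000)(1 − t)/1,110,000.
Cancelling (1 − t) and cross-multiplying: 1,110,000·(EBIT − 40,000) = 1,740,000·(EBIT − 231,000).
EBIT × (1,740,000 − 1,110,000) = 231,000 × 1,740,000 − 40,000 × 1,110,000 = 357,540,000,000, so EBIT = 357,540,000,000 ÷ 630,000 = 567,523.81.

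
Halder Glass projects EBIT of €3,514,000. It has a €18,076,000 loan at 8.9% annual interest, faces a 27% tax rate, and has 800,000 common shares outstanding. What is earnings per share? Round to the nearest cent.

€1.74

Pre-tax income = €3,514,000 − €1,608,764.00 = €1,905,236.00.
Net income = €1,905,236.00 × (1 − 0.27) = €1,390,822.28.
Per share: €1,390,822.28 / 800,000 shares = €1.74.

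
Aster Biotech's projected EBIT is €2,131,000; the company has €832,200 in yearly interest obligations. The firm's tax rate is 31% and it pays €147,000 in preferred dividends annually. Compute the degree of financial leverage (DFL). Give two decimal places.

Annual interest charges come to €832,200.00.
Pre-tax preferred-dividend burden = €147,000 ÷ (1 − 0.31) = €213,043.48.
DFL = EBIT ÷ [EBIT − I − D_p/(1−t)] = €2,131,000 ÷ [€2,131,000 − €832,200.00 − €213,043.48] = €2,131,000 ÷ €1,085,756.52 = 1.9627.

1.96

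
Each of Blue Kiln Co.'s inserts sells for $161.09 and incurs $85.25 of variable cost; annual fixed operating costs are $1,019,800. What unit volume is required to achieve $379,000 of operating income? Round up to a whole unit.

18,445 inserts

Unit CM = price − variable cost = $161.09 − $85.25 = $75.84.
Units = (FC + target) / CM = ($1,019,800 + $379,000) / $75.84 = 18,444.09, so 18,445 inserts.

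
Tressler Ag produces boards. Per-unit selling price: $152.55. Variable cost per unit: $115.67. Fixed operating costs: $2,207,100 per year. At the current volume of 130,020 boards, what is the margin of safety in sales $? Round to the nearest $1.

$10,705,128

Contribution margin per unit = $152.55 − $115.67 = $36.88. Break-even units = $2,207,100 ÷ $36.88 = 59,845.44; break-even revenue = 59,845.44 × $152.55 = $9,129,422.59.
Current sales = 130,020 × $152.55 = $19,834,551.00.
Margin of safety = $19,834,551.00 − $9,129,422.59 = $10,705,128.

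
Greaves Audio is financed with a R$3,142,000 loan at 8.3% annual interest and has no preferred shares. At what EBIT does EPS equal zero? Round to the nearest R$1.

Annual interest = 8.3% × R$3,142,000 = R$260,786.00.
With no preferred dividends, EPS = 0 when EBIT exactly covers interest, so the financial break-even EBIT is R$260,786.00.

R$260,786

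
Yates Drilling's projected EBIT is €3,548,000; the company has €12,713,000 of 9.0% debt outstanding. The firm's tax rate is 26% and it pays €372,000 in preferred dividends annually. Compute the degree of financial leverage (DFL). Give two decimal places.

Annual interest charges come to €1,144,170.00.
Preferred dividends grossed up pre-tax: €372,000 / (1 − 0.26) = €502,702.70.
DFL = EBIT ÷ [EBIT − I − D_p/(1−t)] = €3,548,000 ÷ [€3,548,000 − €1,144,170.00 − €502,702.70] = €3,548,000 ÷ €1,901,127.30 = 1.8663.

1.87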